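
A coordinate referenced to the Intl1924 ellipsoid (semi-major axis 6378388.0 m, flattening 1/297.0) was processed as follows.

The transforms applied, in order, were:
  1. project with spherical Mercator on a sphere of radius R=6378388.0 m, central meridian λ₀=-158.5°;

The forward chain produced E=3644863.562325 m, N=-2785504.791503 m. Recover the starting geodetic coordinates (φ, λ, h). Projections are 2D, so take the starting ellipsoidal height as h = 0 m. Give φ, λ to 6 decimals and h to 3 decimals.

φ=-24.262234°, λ=-125.758922°, h=0.000 m

start: E=3644863.5623, N=-2785504.7915 m
→ merc⁻¹: φ=-24.26223400°, λ=-125.75892200°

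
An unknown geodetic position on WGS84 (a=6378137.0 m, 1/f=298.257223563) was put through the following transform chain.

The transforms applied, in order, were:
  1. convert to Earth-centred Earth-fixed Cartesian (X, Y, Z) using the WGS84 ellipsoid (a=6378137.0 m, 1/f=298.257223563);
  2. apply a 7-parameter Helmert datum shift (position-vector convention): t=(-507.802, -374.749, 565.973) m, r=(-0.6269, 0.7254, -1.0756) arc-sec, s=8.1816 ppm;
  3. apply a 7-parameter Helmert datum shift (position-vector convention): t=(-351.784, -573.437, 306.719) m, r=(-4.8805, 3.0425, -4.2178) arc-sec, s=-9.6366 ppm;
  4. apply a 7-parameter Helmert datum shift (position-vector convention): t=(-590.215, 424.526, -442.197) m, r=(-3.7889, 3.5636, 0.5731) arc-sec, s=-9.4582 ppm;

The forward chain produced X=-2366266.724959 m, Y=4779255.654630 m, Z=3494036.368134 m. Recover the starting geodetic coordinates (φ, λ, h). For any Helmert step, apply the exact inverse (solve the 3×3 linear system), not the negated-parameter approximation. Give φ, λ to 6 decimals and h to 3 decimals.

φ=33.407483°, λ=116.327365°, h=3636.746 m

start: X=-2366266.7250, Y=4779255.6546, Z=3494036.3681 m
→ Helmert⁻¹: X=-2365745.9823, Y=4778818.7094, Z=3494558.5270
→ Helmert⁻¹: X=-2365566.2658, Y=4779307.1505, Z=3494363.6726
→ Helmert⁻¹: X=-2365076.3252, Y=4779619.8426, Z=3493775.3241
→ geod (Bowring, a=6378137.000): φ=33.40748300°, λ=116.32736500°, h=3636.7460 m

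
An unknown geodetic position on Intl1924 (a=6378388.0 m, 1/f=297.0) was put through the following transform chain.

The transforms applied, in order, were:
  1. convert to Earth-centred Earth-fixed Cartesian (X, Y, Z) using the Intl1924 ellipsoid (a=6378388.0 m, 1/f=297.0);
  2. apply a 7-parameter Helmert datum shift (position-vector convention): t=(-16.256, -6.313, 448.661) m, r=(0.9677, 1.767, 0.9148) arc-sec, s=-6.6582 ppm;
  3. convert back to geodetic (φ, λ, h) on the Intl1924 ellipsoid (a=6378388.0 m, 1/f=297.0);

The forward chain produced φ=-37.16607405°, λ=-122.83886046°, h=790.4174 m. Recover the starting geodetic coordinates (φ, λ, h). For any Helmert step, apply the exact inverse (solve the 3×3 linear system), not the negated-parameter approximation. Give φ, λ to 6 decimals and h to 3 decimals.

start: φ=-37.166074°, λ=-122.838860°, h=790.417 m
→ ECEF (a=6378388.000, f=1/297.0): X=-2760053.0434, Y=-4276391.4049, Z=-3832635.5331
→ Helmert⁻¹: X=-2760041.2937, Y=-4276419.3073, Z=-3833113.2971
→ geod (Bowring, a=6378388.000): φ=-37.16941100°, λ=-122.83857900°, h=1092.6630 m

φ=-37.169411°, λ=-122.838579°, h=1092.663 m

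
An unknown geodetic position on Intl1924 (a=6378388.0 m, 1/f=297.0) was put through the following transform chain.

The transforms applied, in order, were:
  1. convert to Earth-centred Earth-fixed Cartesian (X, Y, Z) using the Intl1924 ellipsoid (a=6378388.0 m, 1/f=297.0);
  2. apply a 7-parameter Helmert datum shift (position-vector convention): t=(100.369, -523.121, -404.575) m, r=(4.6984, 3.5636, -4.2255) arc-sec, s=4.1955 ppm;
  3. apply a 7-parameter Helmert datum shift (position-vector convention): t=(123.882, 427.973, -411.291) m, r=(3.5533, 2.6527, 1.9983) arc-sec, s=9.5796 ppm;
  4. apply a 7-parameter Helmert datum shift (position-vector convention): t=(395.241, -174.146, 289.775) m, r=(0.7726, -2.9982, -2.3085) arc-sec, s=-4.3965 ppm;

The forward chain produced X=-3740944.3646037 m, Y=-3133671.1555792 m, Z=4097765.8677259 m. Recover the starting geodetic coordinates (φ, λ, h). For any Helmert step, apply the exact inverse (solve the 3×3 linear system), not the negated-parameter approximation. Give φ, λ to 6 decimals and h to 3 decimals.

φ=40.213433°, λ=-140.056083°, h=3333.031 m

start: X=-3740944.3646, Y=-3133671.1556, Z=4097765.8677 m
→ Helmert⁻¹: X=-3741261.4233, Y=-3133537.3099, Z=4097560.2263
→ Helmert⁻¹: X=-3741432.5275, Y=-3133828.4192, Z=4097938.1296
→ Helmert⁻¹: X=-3741523.8174, Y=-3133275.4468, Z=4098332.2397
→ geod (Bowring, a=6378388.000): φ=40.21343300°, λ=-140.05608300°, h=3333.0310 m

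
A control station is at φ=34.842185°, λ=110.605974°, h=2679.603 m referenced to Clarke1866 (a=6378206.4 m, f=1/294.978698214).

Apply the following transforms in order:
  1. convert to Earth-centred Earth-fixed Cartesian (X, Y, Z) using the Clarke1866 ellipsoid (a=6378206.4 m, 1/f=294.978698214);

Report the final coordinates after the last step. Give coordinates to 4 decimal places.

X=-1845136.1977 m, Y=4907351.6397 m, Z=3624854.8873 m

start: φ=34.842185°, λ=110.605974°, h=2679.603 m
→ ECEF (a=6378206.400, f=1/294.978698214): X=-1845136.1977, Y=4907351.6397, Z=3624854.8873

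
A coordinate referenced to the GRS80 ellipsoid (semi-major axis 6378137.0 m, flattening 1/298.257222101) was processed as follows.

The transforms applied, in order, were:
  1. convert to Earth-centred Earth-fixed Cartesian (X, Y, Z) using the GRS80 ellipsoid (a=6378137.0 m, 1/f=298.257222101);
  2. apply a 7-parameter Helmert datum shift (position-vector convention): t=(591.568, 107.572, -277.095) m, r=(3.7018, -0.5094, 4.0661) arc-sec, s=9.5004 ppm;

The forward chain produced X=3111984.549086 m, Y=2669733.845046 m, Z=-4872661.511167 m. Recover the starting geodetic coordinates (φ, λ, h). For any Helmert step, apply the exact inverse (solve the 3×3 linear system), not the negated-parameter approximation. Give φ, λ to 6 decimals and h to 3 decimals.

φ=-50.112308°, λ=40.628188°, h=2064.817 m

start: X=3111984.5491, Y=2669733.8450, Z=-4872661.5112 m
→ Helmert⁻¹: X=3111404.0118, Y=2669452.1316, Z=-4872393.7193
→ geod (Bowring, a=6378137.000): φ=-50.11230800°, λ=40.62818800°, h=2064.8170 m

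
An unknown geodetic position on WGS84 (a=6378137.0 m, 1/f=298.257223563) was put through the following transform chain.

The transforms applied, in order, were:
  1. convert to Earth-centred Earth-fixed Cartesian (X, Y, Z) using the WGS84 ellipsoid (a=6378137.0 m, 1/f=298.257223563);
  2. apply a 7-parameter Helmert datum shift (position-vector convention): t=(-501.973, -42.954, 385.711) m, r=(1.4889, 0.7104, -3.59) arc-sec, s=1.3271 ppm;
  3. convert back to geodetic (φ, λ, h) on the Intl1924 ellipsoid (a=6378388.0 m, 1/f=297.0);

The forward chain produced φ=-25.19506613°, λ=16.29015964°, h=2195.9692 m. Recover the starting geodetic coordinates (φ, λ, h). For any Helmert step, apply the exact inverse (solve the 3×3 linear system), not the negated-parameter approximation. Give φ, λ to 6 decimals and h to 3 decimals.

φ=-25.195611°, λ=16.289958°, h=3033.055 m

start: φ=-25.195066°, λ=16.290160°, h=2195.969 m
→ ECEF (a=6378388.000, f=1/297.0): X=5545148.2933, Y=1620481.0922, Z=-2699613.7619
→ Helmert⁻¹: X=5545623.9995, Y=1620598.9266, Z=-2699988.4881
→ geod (Bowring, a=6378137.000): φ=-25.19561100°, λ=16.28995800°, h=3033.0550 m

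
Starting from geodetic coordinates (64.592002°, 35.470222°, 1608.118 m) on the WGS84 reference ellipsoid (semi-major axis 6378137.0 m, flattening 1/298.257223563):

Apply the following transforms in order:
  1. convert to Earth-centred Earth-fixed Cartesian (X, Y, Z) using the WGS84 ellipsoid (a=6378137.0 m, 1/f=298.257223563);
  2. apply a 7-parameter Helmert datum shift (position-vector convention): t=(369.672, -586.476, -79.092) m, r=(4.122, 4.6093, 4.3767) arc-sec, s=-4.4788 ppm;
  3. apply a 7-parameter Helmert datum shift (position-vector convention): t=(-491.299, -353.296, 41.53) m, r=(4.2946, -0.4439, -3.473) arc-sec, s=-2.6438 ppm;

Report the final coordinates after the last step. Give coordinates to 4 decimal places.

X=2235388.3773 m, Y=1591579.6576 m, Z=5739733.3395 m

start: φ=64.592002°, λ=35.470222°, h=1608.118 m
→ ECEF (a=6378137.000, f=1/298.257223563): X=2235417.0052, Y=1592755.1941, Z=5739791.9471
→ Helmert 7p (PV): X=2235871.1327, Y=1592094.3136, Z=5739669.0237
→ Helmert 7p (PV): X=2235388.3773, Y=1591579.6576, Z=5739733.3395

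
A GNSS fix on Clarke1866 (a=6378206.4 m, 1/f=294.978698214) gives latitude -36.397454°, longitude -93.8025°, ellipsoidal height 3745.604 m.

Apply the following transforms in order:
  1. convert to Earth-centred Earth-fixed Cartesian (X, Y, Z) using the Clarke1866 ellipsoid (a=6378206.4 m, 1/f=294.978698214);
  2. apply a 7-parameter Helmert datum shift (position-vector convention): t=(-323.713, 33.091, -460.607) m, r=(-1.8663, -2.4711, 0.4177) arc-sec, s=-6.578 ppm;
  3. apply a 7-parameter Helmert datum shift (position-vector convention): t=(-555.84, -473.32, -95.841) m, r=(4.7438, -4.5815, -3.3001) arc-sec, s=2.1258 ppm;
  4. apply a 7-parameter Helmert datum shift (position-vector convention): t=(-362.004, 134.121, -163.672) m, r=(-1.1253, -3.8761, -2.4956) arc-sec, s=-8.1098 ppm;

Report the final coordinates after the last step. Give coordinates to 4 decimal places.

X=-342248.1157 m, Y=-5131969.2196 m, Z=-3766547.1067 m

start: φ=-36.397454°, λ=-93.802500°, h=3745.604 m
→ ECEF (a=6378206.400, f=1/294.978698214): X=-341076.5907, Y=-5131768.4835, Z=-3765812.6123
→ Helmert 7p (PV): X=-341342.5530, Y=-5131736.3996, Z=-3766206.1016
→ Helmert 7p (PV): X=-341897.5690, Y=-5132128.5497, Z=-3766435.5536
→ Helmert 7p (PV): X=-342248.1157, Y=-5131969.2196, Z=-3766547.1067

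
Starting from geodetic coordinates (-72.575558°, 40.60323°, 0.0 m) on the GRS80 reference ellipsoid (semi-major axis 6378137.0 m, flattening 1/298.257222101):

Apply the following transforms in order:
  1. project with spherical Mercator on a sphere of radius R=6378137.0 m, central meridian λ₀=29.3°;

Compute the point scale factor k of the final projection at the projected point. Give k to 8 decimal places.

3.33947978

start: φ=-72.575558°, λ=40.603230°, h=0.000 m
→ into merc (λ₀=29.3°): φ=-72.57555800°, λ−λ₀=11.30323000°
scale k = 3.33947978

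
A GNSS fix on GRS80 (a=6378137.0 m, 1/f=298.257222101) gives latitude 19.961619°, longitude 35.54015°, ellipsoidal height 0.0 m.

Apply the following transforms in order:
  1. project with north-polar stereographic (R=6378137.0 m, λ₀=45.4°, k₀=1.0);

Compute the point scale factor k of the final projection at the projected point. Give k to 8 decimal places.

start: φ=19.961619°, λ=35.540150°, h=0.000 m
→ into stereo (λ₀=45.4°): φ=19.96161900°, λ−λ₀=-9.85985000°
scale k = 1.49099003

1.49099003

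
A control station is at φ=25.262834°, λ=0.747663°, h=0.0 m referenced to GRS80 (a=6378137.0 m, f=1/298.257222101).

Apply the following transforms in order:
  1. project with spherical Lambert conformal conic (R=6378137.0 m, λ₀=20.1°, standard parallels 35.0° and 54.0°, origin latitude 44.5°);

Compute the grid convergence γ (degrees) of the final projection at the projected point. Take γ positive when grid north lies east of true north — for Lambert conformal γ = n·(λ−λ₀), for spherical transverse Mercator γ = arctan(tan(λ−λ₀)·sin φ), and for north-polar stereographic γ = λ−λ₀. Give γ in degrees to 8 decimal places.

start: φ=25.262834°, λ=0.747663°, h=0.000 m
→ into lcc (λ₀=20.1°): φ=25.26283400°, λ−λ₀=-19.35233700°
convergence γ = -13.62750403°

-13.62750403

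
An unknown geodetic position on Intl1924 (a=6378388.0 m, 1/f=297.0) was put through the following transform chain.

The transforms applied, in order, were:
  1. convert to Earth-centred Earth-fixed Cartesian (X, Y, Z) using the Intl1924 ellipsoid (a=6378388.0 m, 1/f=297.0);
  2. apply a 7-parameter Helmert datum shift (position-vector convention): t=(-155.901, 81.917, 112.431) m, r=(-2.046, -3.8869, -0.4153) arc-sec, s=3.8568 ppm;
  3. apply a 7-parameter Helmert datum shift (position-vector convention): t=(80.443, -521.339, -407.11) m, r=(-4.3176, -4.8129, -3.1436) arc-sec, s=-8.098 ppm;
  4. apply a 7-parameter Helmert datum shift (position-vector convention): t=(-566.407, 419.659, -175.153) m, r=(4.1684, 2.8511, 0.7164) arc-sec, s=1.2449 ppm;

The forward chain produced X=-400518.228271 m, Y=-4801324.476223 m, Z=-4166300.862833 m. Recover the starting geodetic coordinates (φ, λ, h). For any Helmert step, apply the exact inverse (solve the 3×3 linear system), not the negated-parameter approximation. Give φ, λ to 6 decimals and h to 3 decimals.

φ=-41.040178°, λ=-94.761542°, h=34.798 m

start: X=-400518.2283, Y=-4801324.4762, Z=-4166300.8628 m
→ Helmert⁻¹: X=-399910.4160, Y=-4801820.9597, Z=-4166029.0113
→ Helmert⁻¹: X=-400018.1260, Y=-4801257.3998, Z=-4165746.8024
→ Helmert⁻¹: X=-399929.5186, Y=-4801280.2817, Z=-4165883.2555
→ geod (Bowring, a=6378388.000): φ=-41.04017800°, λ=-94.76154200°, h=34.7980 m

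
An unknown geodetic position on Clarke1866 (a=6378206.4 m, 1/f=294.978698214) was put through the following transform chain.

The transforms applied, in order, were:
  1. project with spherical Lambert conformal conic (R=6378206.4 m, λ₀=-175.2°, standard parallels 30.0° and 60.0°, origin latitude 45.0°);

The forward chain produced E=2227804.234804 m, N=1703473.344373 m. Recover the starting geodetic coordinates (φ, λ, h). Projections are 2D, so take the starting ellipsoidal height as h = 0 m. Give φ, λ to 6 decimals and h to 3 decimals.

start: E=2227804.2348, N=1703473.3444 m
→ lcc⁻¹: φ=55.82627000°, λ=-137.54853300°

φ=55.826270°, λ=-137.548533°, h=0.000 m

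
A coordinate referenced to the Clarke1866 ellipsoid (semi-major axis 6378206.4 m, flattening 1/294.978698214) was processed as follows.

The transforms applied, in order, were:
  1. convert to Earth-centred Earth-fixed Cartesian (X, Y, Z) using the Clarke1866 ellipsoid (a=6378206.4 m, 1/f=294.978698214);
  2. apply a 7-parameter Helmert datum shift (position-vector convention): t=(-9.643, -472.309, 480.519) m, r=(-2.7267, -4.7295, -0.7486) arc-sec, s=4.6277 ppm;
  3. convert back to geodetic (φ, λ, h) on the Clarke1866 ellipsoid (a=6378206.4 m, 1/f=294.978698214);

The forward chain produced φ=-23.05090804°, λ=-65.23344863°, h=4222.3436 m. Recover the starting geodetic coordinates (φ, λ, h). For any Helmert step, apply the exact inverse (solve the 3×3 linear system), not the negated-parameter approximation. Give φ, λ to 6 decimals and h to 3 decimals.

φ=-23.057644°, λ=-65.231596°, h=3990.430 m

start: φ=-23.050908°, λ=-65.233449°, h=4222.344 m
→ ECEF (a=6378206.400, f=1/294.978698214): X=2461538.2833, Y=-5335434.9303, Z=-2483416.7620
→ Helmert⁻¹: X=2461498.9405, Y=-5334896.1621, Z=-2484012.7509
→ geod (Bowring, a=6378206.400): φ=-23.05764400°, λ=-65.23159600°, h=3990.4300 m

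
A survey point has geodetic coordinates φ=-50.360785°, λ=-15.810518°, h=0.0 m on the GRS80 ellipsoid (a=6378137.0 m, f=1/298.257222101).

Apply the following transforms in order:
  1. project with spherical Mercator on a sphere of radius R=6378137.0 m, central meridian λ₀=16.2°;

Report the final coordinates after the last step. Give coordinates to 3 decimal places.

start: φ=-50.360785°, λ=-15.810518°, h=0.000 m
→ merc (R=6378137.0, λ₀=16.2°): E=-3563394.5638, N=-6508993.4854

E=-3563394.564 m, N=-6508993.485 m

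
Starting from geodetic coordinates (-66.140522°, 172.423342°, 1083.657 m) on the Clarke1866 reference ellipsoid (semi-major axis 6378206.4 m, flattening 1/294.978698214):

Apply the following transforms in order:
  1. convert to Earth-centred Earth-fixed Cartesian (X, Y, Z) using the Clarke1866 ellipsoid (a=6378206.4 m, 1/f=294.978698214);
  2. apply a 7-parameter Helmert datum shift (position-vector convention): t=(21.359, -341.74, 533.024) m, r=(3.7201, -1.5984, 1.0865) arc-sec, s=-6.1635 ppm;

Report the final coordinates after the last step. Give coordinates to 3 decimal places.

X=-2565051.221 m, Y=340945.516 m, Z=-5810549.470 m

start: φ=-66.140522°, λ=172.423342°, h=1083.657 m
→ ECEF (a=6378206.400, f=1/294.978698214): X=-2565131.6246, Y=341198.0647, Z=-5811104.5871
→ Helmert 7p (PV): X=-2565051.2212, Y=340945.5158, Z=-5810549.4705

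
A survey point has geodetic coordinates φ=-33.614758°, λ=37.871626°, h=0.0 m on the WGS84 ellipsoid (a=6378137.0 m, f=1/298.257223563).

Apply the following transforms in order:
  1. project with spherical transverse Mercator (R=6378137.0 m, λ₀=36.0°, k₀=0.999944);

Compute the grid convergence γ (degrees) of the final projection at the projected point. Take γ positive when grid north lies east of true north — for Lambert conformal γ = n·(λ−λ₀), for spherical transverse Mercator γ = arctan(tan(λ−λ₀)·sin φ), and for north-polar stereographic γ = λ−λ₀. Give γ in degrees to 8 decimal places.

start: φ=-33.614758°, λ=37.871626°, h=0.000 m
→ into tm (λ₀=36.0°): φ=-33.61475800°, λ−λ₀=1.87162600°
convergence γ = -1.03639917°

-1.03639917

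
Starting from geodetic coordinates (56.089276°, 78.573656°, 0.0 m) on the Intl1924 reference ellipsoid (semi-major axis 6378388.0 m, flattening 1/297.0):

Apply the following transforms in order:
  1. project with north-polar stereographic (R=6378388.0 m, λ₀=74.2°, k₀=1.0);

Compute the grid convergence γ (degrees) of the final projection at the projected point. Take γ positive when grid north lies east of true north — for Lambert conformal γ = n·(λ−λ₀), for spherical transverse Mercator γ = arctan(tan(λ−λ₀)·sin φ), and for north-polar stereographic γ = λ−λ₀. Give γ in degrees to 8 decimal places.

4.37365600

start: φ=56.089276°, λ=78.573656°, h=0.000 m
→ into stereo (λ₀=74.2°): φ=56.08927600°, λ−λ₀=4.37365600°
convergence γ = 4.37365600°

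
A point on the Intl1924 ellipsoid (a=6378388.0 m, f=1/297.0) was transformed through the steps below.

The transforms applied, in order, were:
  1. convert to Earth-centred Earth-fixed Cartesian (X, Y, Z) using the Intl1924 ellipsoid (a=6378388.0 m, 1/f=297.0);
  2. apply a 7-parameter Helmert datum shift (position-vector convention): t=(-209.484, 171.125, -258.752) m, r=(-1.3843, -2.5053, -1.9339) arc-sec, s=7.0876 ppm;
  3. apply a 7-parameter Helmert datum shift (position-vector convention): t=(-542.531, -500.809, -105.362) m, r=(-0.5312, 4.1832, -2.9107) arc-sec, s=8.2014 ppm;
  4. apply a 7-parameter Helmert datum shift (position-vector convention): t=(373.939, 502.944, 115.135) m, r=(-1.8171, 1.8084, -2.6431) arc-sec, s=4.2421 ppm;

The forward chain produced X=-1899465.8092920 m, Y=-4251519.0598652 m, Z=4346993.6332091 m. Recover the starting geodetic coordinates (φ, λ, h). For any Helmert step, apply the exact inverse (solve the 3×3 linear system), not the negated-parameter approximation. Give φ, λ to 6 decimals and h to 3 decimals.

φ=43.223943°, λ=-114.067057°, h=1910.841 m

start: X=-1899465.8093, Y=-4251519.0599, Z=4346993.6332 m
→ Helmert⁻¹: X=-1899815.3126, Y=-4252066.6043, Z=4346805.9432
→ Helmert⁻¹: X=-1899285.3660, Y=-4251568.9230, Z=4346826.1867
→ Helmert⁻¹: X=-1898969.7591, Y=-4251756.8922, Z=4347048.6587
→ geod (Bowring, a=6378388.000): φ=43.22394300°, λ=-114.06705700°, h=1910.8410 m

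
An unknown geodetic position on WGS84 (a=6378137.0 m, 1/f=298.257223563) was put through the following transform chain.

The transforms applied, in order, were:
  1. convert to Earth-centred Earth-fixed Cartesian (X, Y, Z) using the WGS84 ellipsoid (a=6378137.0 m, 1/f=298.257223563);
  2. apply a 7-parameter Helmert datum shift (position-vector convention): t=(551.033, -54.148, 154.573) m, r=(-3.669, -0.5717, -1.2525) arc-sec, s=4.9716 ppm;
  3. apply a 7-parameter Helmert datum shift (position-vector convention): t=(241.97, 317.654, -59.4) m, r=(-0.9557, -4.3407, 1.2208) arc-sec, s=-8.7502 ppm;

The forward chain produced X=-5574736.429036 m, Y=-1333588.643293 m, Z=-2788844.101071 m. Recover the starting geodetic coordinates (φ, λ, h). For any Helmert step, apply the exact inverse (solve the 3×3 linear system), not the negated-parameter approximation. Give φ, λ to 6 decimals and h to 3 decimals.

start: X=-5574736.4290, Y=-1333588.6433, Z=-2788844.1011 m
→ Helmert⁻¹: X=-5575093.7625, Y=-1333872.0515, Z=-2788697.9600
→ Helmert⁻¹: X=-5575616.7064, Y=-1333795.5216, Z=-2788846.9395
→ geod (Bowring, a=6378137.000): φ=-26.09277900°, λ=-166.54656500°, h=1250.6370 m

φ=-26.092779°, λ=-166.546565°, h=1250.637 m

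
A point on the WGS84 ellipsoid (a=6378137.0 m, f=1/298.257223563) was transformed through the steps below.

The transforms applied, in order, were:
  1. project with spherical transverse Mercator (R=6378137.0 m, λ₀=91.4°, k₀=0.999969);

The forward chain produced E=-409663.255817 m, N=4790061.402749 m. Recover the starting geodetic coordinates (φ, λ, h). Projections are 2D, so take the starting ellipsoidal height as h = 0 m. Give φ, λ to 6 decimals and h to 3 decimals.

start: E=-409663.2558, N=4790061.4027 m
→ tm⁻¹: φ=42.92114000°, λ=86.37489200°

φ=42.921140°, λ=86.374892°, h=0.000 m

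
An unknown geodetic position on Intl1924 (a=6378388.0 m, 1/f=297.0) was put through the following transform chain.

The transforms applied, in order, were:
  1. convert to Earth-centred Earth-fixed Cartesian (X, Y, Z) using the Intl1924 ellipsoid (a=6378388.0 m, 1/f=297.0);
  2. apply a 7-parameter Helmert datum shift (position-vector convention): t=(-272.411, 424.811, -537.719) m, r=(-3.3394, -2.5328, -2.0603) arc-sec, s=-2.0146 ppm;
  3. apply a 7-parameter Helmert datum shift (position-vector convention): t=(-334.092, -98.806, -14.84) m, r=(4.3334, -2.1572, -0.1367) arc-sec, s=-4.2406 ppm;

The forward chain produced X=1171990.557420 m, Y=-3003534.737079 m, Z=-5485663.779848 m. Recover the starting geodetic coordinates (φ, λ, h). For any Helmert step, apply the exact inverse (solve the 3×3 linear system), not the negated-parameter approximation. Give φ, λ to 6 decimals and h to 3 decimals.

start: X=1171990.5574, Y=-3003534.7371, Z=-5485663.7798 m
→ Helmert⁻¹: X=1172274.2406, Y=-3003563.1375, Z=-5485621.3609
→ Helmert⁻¹: X=1172511.6643, Y=-3003893.4846, Z=-5485157.7225
→ geod (Bowring, a=6378388.000): φ=-59.71811800°, λ=-68.67777500°, h=384.3120 m

φ=-59.718118°, λ=-68.677775°, h=384.312 m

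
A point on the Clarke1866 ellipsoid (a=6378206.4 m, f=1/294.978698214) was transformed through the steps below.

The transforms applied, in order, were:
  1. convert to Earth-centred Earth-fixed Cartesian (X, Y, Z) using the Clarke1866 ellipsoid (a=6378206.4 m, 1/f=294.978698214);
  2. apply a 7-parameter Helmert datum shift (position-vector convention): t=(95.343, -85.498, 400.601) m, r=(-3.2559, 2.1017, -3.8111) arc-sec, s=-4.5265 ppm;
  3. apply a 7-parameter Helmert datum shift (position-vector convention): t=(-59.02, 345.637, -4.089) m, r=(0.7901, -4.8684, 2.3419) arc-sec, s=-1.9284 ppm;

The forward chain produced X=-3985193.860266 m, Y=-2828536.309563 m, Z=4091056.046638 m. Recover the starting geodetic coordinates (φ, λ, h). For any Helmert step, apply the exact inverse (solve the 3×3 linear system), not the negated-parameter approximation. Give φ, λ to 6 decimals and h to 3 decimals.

start: X=-3985193.8603, Y=-2828536.3096, Z=4091056.0466 m
→ Helmert⁻¹: X=-3985078.0807, Y=-2828826.4845, Z=4091172.9192
→ Helmert⁻¹: X=-3985180.8755, Y=-2828891.9960, Z=4090705.5746
→ geod (Bowring, a=6378206.400): φ=40.12192800°, λ=-144.63085400°, h=3966.8240 m

φ=40.121928°, λ=-144.630854°, h=3966.824 m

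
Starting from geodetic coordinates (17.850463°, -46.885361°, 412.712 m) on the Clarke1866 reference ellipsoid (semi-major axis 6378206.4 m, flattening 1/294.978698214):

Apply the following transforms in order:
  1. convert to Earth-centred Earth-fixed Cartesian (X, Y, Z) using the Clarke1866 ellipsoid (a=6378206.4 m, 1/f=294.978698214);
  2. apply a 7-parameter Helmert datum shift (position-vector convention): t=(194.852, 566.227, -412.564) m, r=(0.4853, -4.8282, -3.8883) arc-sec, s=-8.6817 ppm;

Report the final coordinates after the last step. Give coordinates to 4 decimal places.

X=4151014.0249 m, Y=-4433045.5342 m, Z=1942303.6453 m

start: φ=17.850463°, λ=-46.885361°, h=412.712 m
→ ECEF (a=6378206.400, f=1/294.978698214): X=4150984.2597, Y=-4433567.4319, Z=1942646.3416
→ Helmert 7p (PV): X=4151014.0249, Y=-4433045.5342, Z=1942303.6453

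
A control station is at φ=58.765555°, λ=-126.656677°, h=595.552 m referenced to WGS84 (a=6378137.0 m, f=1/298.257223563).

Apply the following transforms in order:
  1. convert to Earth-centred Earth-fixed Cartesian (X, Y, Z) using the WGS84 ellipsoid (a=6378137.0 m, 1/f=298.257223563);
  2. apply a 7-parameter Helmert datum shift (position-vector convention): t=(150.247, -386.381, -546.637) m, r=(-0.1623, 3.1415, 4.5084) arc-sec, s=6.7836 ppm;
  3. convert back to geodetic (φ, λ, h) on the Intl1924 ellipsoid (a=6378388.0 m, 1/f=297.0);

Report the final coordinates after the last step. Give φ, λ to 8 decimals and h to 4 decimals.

φ=58.76260225°, λ=-126.64825375°, h=101.4818 m

start: φ=58.765555°, λ=-126.656677°, h=595.552 m
→ ECEF (a=6378137.000, f=1/298.257223563): X=-1979570.0633, Y=-2659992.1571, Z=5430949.1671
→ Helmert 7p (PV): X=-1979292.3879, Y=-2660435.5775, Z=5430471.6145
→ geod (Bowring, a=6378388.000): φ=58.76260225°, λ=-126.64825375°, h=101.4818 m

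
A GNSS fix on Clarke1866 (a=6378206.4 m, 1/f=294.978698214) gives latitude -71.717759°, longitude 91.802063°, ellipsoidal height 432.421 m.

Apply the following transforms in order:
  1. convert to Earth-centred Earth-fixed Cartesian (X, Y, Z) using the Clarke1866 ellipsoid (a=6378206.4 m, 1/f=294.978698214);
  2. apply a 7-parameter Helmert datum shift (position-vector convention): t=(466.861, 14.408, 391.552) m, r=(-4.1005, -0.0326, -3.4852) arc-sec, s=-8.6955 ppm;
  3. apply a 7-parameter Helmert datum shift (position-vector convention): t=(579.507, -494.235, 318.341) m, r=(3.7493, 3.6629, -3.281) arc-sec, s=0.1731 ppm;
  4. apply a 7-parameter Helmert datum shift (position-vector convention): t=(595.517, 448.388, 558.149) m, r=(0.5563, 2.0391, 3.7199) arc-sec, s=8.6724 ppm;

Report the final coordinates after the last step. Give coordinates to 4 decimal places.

start: φ=-71.717759°, λ=91.802063°, h=432.421 m
→ ECEF (a=6378206.400, f=1/294.978698214): X=-63116.7820, Y=2006107.8311, Z=-6034108.7370
→ Helmert 7p (PV): X=-62614.5222, Y=2005985.9057, Z=-6033704.6060
→ Helmert 7p (PV): X=-62110.2653, Y=2005602.6893, Z=-6033349.7345
→ Helmert 7p (PV): X=-61611.1027, Y=2006083.6227, Z=-6032837.8859

X=-61611.1027 m, Y=2006083.6227 m, Z=-6032837.8859 m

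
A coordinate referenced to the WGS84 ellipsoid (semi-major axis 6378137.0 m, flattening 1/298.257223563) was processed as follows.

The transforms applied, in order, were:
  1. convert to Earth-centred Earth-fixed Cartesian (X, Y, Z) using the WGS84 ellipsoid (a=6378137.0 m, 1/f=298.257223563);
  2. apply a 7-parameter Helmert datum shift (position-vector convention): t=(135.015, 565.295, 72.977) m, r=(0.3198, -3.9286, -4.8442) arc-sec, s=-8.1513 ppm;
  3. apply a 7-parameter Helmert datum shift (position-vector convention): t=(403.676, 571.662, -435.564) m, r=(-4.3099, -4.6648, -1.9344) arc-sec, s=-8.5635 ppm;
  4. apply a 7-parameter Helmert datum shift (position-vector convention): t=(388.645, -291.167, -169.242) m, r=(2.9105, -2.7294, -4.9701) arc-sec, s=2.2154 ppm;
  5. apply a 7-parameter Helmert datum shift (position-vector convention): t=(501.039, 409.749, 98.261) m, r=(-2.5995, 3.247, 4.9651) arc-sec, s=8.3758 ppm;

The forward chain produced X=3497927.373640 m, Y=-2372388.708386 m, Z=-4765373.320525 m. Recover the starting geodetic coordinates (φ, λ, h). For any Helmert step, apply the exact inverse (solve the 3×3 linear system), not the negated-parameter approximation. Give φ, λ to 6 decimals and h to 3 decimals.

start: X=3497927.3736, Y=-2372388.7084, Z=-4765373.3205 m
→ Helmert⁻¹: X=3497414.9408, Y=-2372802.7143, Z=-4765406.5151
→ Helmert⁻¹: X=3497012.6593, Y=-2372489.2681, Z=-4765239.5134
→ Helmert⁻¹: X=3496553.4182, Y=-2372948.8964, Z=-4764973.4125
→ Helmert⁻¹: X=3496411.8864, Y=-2373458.8124, Z=-4765148.1453
→ geod (Bowring, a=6378137.000): φ=-48.62316900°, λ=-34.16972000°, h=2913.1250 m

φ=-48.623169°, λ=-34.169720°, h=2913.125 m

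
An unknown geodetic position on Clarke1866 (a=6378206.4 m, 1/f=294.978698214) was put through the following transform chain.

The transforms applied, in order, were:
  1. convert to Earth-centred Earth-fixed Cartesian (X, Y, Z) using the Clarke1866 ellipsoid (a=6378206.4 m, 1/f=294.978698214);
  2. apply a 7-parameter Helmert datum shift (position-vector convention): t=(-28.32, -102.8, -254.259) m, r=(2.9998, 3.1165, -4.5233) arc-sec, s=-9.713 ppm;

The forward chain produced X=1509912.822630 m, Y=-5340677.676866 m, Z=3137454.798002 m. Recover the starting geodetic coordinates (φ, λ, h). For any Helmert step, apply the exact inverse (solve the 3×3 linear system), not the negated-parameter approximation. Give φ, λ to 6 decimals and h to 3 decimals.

start: X=1509912.8226, Y=-5340677.6769, Z=3137454.7980 m
→ Helmert⁻¹: X=1510025.5145, Y=-5340548.0012, Z=3137840.0191
→ geod (Bowring, a=6378206.400): φ=29.65008800°, λ=-74.21189300°, h=2603.9780 m

φ=29.650088°, λ=-74.211893°, h=2603.978 m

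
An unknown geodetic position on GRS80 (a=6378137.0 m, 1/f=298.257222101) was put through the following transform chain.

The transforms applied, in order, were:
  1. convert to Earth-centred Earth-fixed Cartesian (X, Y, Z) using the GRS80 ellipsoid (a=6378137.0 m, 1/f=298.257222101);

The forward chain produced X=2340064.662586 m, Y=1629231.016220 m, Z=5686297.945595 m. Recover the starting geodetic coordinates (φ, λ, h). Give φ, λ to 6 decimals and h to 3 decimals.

start: X=2340064.6626, Y=1629231.0162, Z=5686297.9456 m
→ geod (Bowring, a=6378137.000): φ=63.52263200°, λ=34.84692200°, h=122.2640 m

φ=63.522632°, λ=34.846922°, h=122.264 m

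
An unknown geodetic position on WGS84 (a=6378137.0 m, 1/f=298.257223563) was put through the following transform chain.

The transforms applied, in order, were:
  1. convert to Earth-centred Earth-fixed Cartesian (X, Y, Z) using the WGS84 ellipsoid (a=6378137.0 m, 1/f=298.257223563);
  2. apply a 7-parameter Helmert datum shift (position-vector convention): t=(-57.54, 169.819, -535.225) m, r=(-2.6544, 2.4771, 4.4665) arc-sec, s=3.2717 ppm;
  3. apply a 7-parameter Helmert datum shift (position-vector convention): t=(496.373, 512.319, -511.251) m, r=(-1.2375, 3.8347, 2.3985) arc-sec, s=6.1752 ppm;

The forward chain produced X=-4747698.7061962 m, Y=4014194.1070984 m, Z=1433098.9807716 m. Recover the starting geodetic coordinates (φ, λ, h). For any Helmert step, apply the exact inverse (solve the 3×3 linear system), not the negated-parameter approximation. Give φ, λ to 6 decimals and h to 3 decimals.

φ=13.073363°, λ=139.791332°, h=3316.213 m

start: X=-4747698.7062, Y=4014194.1071, Z=1433098.9808 m
→ Helmert⁻¹: X=-4748145.7371, Y=4013703.6150, Z=1433537.1860
→ Helmert⁻¹: X=-4748002.9735, Y=4013605.0244, Z=1434062.3495
→ geod (Bowring, a=6378137.000): φ=13.07336300°, λ=139.79133200°, h=3316.2130 m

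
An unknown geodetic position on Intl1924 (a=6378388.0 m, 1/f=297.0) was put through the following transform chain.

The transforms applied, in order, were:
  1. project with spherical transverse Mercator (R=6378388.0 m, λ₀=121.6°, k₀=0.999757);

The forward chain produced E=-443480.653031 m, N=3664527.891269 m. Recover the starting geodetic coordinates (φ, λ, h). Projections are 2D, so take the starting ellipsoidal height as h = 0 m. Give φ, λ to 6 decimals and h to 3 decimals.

start: E=-443480.6530, N=3664527.8913 m
→ tm⁻¹: φ=32.83622000°, λ=116.85984000°

φ=32.836220°, λ=116.859840°, h=0.000 m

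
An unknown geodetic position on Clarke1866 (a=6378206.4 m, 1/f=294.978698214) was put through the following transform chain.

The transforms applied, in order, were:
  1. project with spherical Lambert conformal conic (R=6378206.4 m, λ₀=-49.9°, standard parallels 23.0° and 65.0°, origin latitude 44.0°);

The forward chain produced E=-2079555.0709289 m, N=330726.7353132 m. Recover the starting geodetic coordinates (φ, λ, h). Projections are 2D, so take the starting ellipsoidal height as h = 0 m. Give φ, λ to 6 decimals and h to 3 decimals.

φ=43.635742°, λ=-78.142239°, h=0.000 m

start: E=-2079555.0709, N=330726.7353 m
→ lcc⁻¹: φ=43.63574200°, λ=-78.14223900°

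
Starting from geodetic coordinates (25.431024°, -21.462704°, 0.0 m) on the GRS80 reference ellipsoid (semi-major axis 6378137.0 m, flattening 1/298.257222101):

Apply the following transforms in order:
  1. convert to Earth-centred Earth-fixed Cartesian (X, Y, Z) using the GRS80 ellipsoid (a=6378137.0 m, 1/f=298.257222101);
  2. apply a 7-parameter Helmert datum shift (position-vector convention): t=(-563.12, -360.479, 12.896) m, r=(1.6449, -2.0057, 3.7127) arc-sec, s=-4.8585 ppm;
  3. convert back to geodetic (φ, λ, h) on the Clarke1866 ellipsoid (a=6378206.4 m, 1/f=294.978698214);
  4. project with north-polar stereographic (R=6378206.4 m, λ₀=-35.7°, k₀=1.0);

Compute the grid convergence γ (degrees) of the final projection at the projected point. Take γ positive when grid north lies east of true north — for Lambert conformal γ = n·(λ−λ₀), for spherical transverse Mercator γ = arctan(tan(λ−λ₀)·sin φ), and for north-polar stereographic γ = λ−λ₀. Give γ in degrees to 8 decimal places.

14.23264661

start: φ=25.431024°, λ=-21.462704°, h=0.000 m
→ ECEF (a=6378137.000, f=1/298.257222101): X=5363996.2488, Y=-2108901.9377, Z=2722271.7780
→ Helmert 7p (PV): X=5363418.5562, Y=-2109177.3301, Z=2722306.7889
→ geod (Bowring, a=6378206.400): φ=25.43466543°, λ=-21.46735339°, h=-405.1206 m
→ into stereo (λ₀=-35.7°): φ=25.43466543°, λ−λ₀=14.23264661°
convergence γ = 14.23264661°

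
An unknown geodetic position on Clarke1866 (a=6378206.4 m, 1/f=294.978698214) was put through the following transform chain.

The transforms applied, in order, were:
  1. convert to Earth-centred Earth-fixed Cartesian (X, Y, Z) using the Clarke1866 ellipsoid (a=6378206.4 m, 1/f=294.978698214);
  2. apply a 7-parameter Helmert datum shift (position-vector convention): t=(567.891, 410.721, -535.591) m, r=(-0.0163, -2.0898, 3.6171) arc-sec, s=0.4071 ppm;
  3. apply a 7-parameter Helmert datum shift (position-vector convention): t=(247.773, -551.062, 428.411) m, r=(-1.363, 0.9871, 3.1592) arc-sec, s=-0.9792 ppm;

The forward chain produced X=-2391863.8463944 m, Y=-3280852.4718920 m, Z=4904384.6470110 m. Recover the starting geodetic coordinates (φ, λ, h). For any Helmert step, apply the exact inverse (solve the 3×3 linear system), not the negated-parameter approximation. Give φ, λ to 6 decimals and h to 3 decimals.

φ=50.568710°, λ=-126.105222°, h=1914.839 m

start: X=-2391863.8464, Y=-3280852.4719, Z=4904384.6470 m
→ Helmert⁻¹: X=-2392187.6718, Y=-3280300.3879, Z=4903927.9137
→ Helmert⁻¹: X=-2392762.4287, Y=-3280668.2009, Z=4904485.4914
→ geod (Bowring, a=6378206.400): φ=50.56871000°, λ=-126.10522200°, h=1914.8390 m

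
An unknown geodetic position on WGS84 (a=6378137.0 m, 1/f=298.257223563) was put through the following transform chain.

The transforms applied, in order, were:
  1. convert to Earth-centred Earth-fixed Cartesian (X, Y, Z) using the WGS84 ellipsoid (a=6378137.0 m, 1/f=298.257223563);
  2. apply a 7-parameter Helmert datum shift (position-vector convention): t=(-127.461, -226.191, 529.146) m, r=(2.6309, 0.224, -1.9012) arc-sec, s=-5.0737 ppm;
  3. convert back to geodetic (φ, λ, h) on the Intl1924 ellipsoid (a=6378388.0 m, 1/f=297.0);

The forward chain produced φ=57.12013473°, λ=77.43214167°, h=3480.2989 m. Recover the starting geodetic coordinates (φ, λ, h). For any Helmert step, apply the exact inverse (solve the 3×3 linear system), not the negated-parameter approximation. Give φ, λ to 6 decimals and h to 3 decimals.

φ=57.114236°, λ=77.431767°, h=3389.538 m

start: φ=57.120135°, λ=77.432142°, h=3480.299 m
→ ECEF (a=6378388.000, f=1/297.0): X=755671.4566, Y=3389610.4838, Z=5336208.9158
→ Helmert⁻¹: X=755765.7120, Y=3389928.8962, Z=5335664.4239
→ geod (Bowring, a=6378137.000): φ=57.11423600°, λ=77.43176700°, h=3389.5380 m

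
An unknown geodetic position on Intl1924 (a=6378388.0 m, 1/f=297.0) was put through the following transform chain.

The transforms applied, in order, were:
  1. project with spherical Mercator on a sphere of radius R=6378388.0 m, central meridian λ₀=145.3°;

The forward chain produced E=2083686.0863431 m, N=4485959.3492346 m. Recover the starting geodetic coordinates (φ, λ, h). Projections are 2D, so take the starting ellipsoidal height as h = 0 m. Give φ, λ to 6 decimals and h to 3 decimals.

start: E=2083686.0863, N=4485959.3492 m
→ merc⁻¹: φ=37.33412800°, λ=164.01733400°

φ=37.334128°, λ=164.017334°, h=0.000 m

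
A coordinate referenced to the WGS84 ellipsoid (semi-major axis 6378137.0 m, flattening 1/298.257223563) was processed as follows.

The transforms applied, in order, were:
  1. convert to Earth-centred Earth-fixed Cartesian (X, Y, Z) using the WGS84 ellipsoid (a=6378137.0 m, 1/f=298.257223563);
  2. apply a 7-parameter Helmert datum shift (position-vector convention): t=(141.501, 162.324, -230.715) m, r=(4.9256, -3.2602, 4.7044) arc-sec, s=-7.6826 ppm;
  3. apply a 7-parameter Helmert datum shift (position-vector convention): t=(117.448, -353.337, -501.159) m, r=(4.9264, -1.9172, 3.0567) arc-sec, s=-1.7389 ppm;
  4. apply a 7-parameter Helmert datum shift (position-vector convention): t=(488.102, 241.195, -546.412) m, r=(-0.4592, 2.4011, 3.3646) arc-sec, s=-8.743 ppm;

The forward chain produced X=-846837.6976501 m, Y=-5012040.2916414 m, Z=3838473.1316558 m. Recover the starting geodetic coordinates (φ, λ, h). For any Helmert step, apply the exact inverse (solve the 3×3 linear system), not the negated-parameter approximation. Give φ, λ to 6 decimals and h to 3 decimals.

start: X=-846837.6977, Y=-5012040.2916, Z=3838473.1317 m
→ Helmert⁻¹: X=-847459.6587, Y=-5012320.0323, Z=3839032.0846
→ Helmert⁻¹: X=-847617.1638, Y=-5011871.1435, Z=3839667.5015
→ Helmert⁻¹: X=-847818.7930, Y=-5011960.9359, Z=3840060.8032
→ geod (Bowring, a=6378137.000): φ=37.25437500°, λ=-99.60121200°, h=263.5080 m

φ=37.254375°, λ=-99.601212°, h=263.508 m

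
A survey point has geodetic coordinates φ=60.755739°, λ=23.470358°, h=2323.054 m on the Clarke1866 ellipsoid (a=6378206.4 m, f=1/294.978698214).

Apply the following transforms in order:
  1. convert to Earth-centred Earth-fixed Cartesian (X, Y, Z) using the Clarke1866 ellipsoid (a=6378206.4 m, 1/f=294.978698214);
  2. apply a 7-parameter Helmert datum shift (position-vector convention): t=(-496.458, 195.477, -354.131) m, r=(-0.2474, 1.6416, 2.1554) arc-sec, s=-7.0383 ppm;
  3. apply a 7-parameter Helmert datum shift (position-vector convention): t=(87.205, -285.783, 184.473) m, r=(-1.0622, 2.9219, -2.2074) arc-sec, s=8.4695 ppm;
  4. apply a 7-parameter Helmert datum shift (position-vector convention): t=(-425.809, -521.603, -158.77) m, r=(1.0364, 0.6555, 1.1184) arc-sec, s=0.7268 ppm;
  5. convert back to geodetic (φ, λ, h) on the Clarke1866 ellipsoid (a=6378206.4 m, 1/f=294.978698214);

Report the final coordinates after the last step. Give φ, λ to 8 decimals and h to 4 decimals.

start: φ=60.755739°, λ=23.470358°, h=2323.054 m
→ ECEF (a=6378206.400, f=1/294.978698214): X=2866607.8010, Y=1244673.5151, Z=5543927.0438
→ Helmert 7p (PV): X=2866122.2828, Y=1244896.8361, Z=5543509.5858
→ Helmert 7p (PV): X=2866325.6139, Y=1244619.4715, Z=5543693.9975
→ Helmert 7p (PV): X=2865912.7572, Y=1244086.4599, Z=5543536.4013
→ geod (Bowring, a=6378206.400): φ=60.76084816°, λ=23.46555933°, h=1556.5479 m

φ=60.76084816°, λ=23.46555933°, h=1556.5479 m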